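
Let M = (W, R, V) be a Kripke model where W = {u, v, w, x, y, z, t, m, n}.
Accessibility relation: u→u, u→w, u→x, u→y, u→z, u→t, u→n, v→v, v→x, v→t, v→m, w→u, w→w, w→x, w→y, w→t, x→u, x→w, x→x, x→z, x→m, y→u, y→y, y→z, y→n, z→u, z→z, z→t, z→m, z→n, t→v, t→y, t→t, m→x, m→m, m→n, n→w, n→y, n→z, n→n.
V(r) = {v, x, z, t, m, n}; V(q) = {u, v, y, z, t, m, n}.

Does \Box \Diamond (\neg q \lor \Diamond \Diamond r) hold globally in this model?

Yes

Recall that \Box ψ holds at a world iff ψ holds at every accessible world, and \Diamond ψ holds iff ψ holds at some accessible world.
Let φ = \Box \Diamond (\neg q \lor \Diamond \Diamond r). Evaluate φ at each world:
  u (successors {u, w, x, y, z, t, n}): φ is true.
  v (successors {v, x, t, m}): φ is true.
  w (successors {u, w, x, y, t}): φ is true.
  x (successors {u, w, x, z, m}): φ is true.
  y (successors {u, y, z, n}): φ is true.
  z (successors {u, z, t, m, n}): φ is true.
  t (successors {v, y, t}): φ is true.
  m (successors {x, m, n}): φ is true.
  n (successors {w, y, z, n}): φ is true.
For instance, at z:
  At z: \Box \Diamond (\neg q \lor \Diamond \Diamond r) requires \Diamond (\neg q \lor \Diamond \Diamond r) at every successor {u, z, t, m, n}.
    At u: \Diamond (\neg q \lor \Diamond \Diamond r) is true.
    At z: \Diamond (\neg q \lor \Diamond \Diamond r) is true.
    At t: \Diamond (\neg q \lor \Diamond \Diamond r) is true.
    At m: \Diamond (\neg q \lor \Diamond \Diamond r) is true.
    At n: \Diamond (\neg q \lor \Diamond \Diamond r) is true.
  So \Box \Diamond (\neg q \lor \Diamond \Diamond r) is true at z.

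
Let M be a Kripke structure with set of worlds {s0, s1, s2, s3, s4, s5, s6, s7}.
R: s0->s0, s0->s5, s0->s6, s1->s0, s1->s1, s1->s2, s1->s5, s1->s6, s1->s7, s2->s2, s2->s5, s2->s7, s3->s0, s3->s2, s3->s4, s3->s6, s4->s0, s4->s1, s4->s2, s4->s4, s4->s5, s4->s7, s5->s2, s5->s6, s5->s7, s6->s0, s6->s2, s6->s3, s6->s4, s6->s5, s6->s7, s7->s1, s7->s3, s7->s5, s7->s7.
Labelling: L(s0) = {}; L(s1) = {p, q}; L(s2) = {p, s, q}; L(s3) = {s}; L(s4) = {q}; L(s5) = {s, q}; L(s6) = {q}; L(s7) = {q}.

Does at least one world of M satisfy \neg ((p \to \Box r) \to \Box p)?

Let φ = \neg ((p \to \Box r) \to \Box p). Evaluate φ at each world:
  s0 (successors {s0, s5, s6}): φ is true.
  s1 (successors {s0, s1, s2, s5, s6, s7}): φ is false.
  s2 (successors {s2, s5, s7}): φ is false.
  s3 (successors {s0, s2, s4, s6}): φ is true.
  s4 (successors {s0, s1, s2, s4, s5, s7}): φ is true.
  s5 (successors {s2, s6, s7}): φ is true.
  s6 (successors {s0, s2, s3, s4, s5, s7}): φ is true.
  s7 (successors {s1, s3, s5, s7}): φ is true.
Detail at s0 (witness):
  At s0: (p \to \Box r) \to \Box p is false, so \neg ((p \to \Box r) \to \Box p) is true.
    At s0: p \to \Box r is true, \Box p is false, so (p \to \Box r) \to \Box p is false.
      At s0: p is false, \Box r is false, so p \to \Box r is true.
      At s0: \Box p requires p at every successor {s0, s5, s6}.
        p fails at s0, so \Box p is false at s0.

Yes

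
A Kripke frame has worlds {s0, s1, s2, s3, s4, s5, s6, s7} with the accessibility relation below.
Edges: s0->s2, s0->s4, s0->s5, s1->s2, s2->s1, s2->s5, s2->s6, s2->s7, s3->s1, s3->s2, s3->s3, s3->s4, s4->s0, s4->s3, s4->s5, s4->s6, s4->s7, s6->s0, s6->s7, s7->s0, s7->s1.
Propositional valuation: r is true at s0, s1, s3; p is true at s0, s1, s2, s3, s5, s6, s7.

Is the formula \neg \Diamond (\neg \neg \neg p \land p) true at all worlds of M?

Yes

Let φ = \neg \Diamond (\neg \neg \neg p \land p). Evaluate φ at each world:
  s0 (successors {s2, s4, s5}): φ is true.
  s1 (successors {s2}): φ is true.
  s2 (successors {s1, s5, s6, s7}): φ is true.
  s3 (successors {s1, s2, s3, s4}): φ is true.
  s4 (successors {s0, s3, s5, s6, s7}): φ is true.
  s5 (successors ∅): φ is true.
  s6 (successors {s0, s7}): φ is true.
  s7 (successors {s0, s1}): φ is true.
For instance, at s2:
  At s2: \Diamond (\neg \neg \neg p \land p) is false, so \neg \Diamond (\neg \neg \neg p \land p) is true.
    At s2: \Diamond (\neg \neg \neg p \land p) requires \neg \neg \neg p \land p at some successor in {s1, s5, s6, s7}.
      At s1: \neg \neg \neg p \land p is false.
      At s5: \neg \neg \neg p \land p is false.
      At s6: \neg \neg \neg p \land p is false.
      At s7: \neg \neg \neg p \land p is false.
    So \Diamond (\neg \neg \neg p \land p) is false at s2.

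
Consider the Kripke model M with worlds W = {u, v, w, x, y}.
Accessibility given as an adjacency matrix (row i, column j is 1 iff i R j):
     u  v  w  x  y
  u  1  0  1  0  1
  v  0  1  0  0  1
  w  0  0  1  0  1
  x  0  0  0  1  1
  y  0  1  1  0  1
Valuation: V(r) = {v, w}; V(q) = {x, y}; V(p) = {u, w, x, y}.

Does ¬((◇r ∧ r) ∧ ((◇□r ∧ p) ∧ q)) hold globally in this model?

Let φ = ¬((◇r ∧ r) ∧ ((◇□r ∧ p) ∧ q)). Evaluate φ at each world:
  u (successors {u, w, y}): φ is true.
  v (successors {v, y}): φ is true.
  w (successors {w, y}): φ is true.
  x (successors {x, y}): φ is true.
  y (successors {v, w, y}): φ is true.
For instance, at u:
  At u: (◇r ∧ r) ∧ ((◇□r ∧ p) ∧ q) is false, so ¬((◇r ∧ r) ∧ ((◇□r ∧ p) ∧ q)) is true.
    At u: ◇r ∧ r is false, (◇□r ∧ p) ∧ q is false, so (◇r ∧ r) ∧ ((◇□r ∧ p) ∧ q) is false.
      At u: ◇r is true, r is false, so ◇r ∧ r is false.
      At u: ◇□r ∧ p is false, q is false, so (◇□r ∧ p) ∧ q is false.

Yes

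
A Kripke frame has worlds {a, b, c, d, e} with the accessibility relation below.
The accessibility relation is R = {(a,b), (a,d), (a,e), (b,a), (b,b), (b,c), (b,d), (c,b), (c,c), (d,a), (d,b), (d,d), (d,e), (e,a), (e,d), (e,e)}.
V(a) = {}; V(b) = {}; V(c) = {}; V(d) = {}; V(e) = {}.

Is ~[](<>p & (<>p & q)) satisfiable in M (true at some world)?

Let φ = ~[](<>p & (<>p & q)). Evaluate φ at each world:
  a (successors {b, d, e}): φ is true.
  b (successors {a, b, c, d}): φ is true.
  c (successors {b, c}): φ is true.
  d (successors {a, b, d, e}): φ is true.
  e (successors {a, d, e}): φ is true.
Detail at a (witness):
  At a: [](<>p & (<>p & q)) is false, so ~[](<>p & (<>p & q)) is true.
    At a: [](<>p & (<>p & q)) requires <>p & (<>p & q) at every successor {b, d, e}.
      <>p & (<>p & q) fails at b, so [](<>p & (<>p & q)) is false at a.

Yes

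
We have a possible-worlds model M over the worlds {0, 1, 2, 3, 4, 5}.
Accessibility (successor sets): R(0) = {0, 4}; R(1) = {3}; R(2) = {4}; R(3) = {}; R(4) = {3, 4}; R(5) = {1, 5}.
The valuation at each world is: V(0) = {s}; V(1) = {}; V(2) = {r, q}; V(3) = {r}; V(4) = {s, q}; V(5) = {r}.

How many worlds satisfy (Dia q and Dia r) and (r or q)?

1

Let φ = (Dia q and Dia r) and (r or q). Evaluate φ at each world:
  0 (successors {0, 4}): φ is false.
  1 (successors {3}): φ is false.
  2 (successors {4}): φ is false.
  3 (successors ∅): φ is false.
  4 (successors {3, 4}): φ is true.
  5 (successors {1, 5}): φ is false.
For instance, at 5:
  At 5: Dia q and Dia r is false, r or q is true, so (Dia q and Dia r) and (r or q) is false.
    At 5: Dia q is false, Dia r is true, so Dia q and Dia r is false.
      At 5: Dia q requires q at some successor in {1, 5}.
        At 1: q is false.
        At 5: q is false.
      So Dia q is false at 5.
      At 5: Dia r requires r at some successor in {1, 5}.
        r holds at 5, so Dia r is true at 5.
Satisfying worlds: {4}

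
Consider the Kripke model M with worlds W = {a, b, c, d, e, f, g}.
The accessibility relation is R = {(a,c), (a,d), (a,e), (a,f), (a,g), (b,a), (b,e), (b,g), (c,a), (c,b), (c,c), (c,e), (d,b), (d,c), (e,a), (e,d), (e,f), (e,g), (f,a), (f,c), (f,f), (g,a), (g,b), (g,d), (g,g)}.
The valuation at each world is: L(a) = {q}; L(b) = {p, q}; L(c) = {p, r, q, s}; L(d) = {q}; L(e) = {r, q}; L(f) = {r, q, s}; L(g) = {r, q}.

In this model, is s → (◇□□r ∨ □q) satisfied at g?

Yes

At g: s is false, ◇□□r ∨ □q is true, so s → (◇□□r ∨ □q) is true.
  At g: ◇□□r is false, □q is true, so ◇□□r ∨ □q is true.
    At g: ◇□□r requires □□r at some successor in {a, b, d, g}.
      At a: □□r is false.
      At b: □□r is false.
      At d: □□r is false.
      At g: □□r is false.
    So ◇□□r is false at g.
    At g: □q requires q at every successor {a, b, d, g}.
      At a: q is true.
      At b: q is true.
      At d: q is true.
      At g: q is true.
    So □q is true at g.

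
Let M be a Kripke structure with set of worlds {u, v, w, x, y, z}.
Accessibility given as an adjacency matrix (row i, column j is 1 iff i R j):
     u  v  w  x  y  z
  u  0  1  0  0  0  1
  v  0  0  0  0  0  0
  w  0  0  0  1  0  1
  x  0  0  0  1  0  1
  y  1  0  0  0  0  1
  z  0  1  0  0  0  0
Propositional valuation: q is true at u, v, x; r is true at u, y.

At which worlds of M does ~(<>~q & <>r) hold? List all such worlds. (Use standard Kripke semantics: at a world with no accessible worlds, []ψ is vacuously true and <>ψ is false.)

Let φ = ~(<>~q & <>r). Evaluate φ at each world:
  u (successors {v, z}): φ is true.
  v (successors ∅): φ is true.
  w (successors {x, z}): φ is true.
  x (successors {x, z}): φ is true.
  y (successors {u, z}): φ is false.
  z (successors {v}): φ is true.
For instance, at w:
  At w: <>~q & <>r is false, so ~(<>~q & <>r) is true.
    At w: <>~q is true, <>r is false, so <>~q & <>r is false.
      At w: <>~q requires ~q at some successor in {x, z}.
        ~q holds at z, so <>~q is true at w.
      At w: <>r requires r at some successor in {x, z}.
        At x: r is false.
        At z: r is false.
      So <>r is false at w.
Satisfying worlds: {u, v, w, x, z}

u, v, w, x, z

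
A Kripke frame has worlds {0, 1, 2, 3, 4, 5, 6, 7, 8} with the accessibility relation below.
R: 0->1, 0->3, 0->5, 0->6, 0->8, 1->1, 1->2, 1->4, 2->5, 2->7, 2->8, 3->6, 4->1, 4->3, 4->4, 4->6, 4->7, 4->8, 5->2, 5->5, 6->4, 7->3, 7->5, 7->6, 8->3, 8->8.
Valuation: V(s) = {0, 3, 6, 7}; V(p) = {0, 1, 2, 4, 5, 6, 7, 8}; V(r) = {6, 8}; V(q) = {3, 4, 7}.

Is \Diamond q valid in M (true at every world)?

No

Recall that \Diamond ψ holds at a world iff ψ holds at some accessible world.
Let φ = \Diamond q. Evaluate φ at each world:
  0 (successors {1, 3, 5, 6, 8}): φ is true.
  1 (successors {1, 2, 4}): φ is true.
  2 (successors {5, 7, 8}): φ is true.
  3 (successors {6}): φ is false.
  4 (successors {1, 3, 4, 6, 7, 8}): φ is true.
  5 (successors {2, 5}): φ is false.
  6 (successors {4}): φ is true.
  7 (successors {3, 5, 6}): φ is true.
  8 (successors {3, 8}): φ is true.
Detail at 3 (counterexample):
  At 3: \Diamond q requires q at some successor in {6}.
    At 6: q is false.
  So \Diamond q is false at 3.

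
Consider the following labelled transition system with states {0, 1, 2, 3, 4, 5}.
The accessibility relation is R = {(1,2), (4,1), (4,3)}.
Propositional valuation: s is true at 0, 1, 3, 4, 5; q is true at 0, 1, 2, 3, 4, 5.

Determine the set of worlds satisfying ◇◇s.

Let φ = ◇◇s. Evaluate φ at each world:
  0 (successors ∅): φ is false.
  1 (successors {2}): φ is false.
  2 (successors ∅): φ is false.
  3 (successors ∅): φ is false.
  4 (successors {1, 3}): φ is false.
  5 (successors ∅): φ is false.
For instance, at 1:
  At 1: ◇◇s requires ◇s at some successor in {2}.
    At 2: ◇s is false.
  So ◇◇s is false at 1.
Satisfying worlds: none.

none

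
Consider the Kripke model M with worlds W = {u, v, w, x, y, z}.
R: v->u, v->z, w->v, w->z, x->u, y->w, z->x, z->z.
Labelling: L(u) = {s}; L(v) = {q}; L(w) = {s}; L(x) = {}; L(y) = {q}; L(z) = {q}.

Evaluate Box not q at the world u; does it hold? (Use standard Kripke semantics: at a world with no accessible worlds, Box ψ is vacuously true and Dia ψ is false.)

Yes

At u: no accessible worlds, so Box not q holds vacuously.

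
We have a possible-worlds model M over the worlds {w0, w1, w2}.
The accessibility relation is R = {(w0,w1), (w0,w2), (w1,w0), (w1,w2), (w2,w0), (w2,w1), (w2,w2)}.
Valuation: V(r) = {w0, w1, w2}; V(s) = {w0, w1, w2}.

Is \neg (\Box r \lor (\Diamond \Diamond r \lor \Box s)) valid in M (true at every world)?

Let φ = \neg (\Box r \lor (\Diamond \Diamond r \lor \Box s)). Evaluate φ at each world:
  w0 (successors {w1, w2}): φ is false.
  w1 (successors {w0, w2}): φ is false.
  w2 (successors {w0, w1, w2}): φ is false.
Detail at w0 (counterexample):
  At w0: \Box r \lor (\Diamond \Diamond r \lor \Box s) is true, so \neg (\Box r \lor (\Diamond \Diamond r \lor \Box s)) is false.
    At w0: \Box r is true, \Diamond \Diamond r \lor \Box s is true, so \Box r \lor (\Diamond \Diamond r \lor \Box s) is true.
      At w0: \Box r requires r at every successor {w1, w2}.
        At w1: r is true.
        At w2: r is true.
      So \Box r is true at w0.
      At w0: \Diamond \Diamond r is true, \Box s is true, so \Diamond \Diamond r \lor \Box s is true.

No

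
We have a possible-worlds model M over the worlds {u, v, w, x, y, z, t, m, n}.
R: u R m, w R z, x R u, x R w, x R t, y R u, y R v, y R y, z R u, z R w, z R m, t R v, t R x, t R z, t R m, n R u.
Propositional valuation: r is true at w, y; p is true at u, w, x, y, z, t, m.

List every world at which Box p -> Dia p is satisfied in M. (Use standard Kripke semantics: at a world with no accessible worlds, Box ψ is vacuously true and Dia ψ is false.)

Let φ = Box p -> Dia p. Evaluate φ at each world:
  u (successors {m}): φ is true.
  v (successors ∅): φ is false.
  w (successors {z}): φ is true.
  x (successors {u, w, t}): φ is true.
  y (successors {u, v, y}): φ is true.
  z (successors {u, w, m}): φ is true.
  t (successors {v, x, z, m}): φ is true.
  m (successors ∅): φ is false.
  n (successors {u}): φ is true.
For instance, at x:
  At x: Box p is true, Dia p is true, so Box p -> Dia p is true.
    At x: Box p requires p at every successor {u, w, t}.
      At u: p is true.
      At w: p is true.
      At t: p is true.
    So Box p is true at x.
    At x: Dia p requires p at some successor in {u, w, t}.
      p holds at u, so Dia p is true at x.
Satisfying worlds: {u, w, x, y, z, t, n}

u, w, x, y, z, t, n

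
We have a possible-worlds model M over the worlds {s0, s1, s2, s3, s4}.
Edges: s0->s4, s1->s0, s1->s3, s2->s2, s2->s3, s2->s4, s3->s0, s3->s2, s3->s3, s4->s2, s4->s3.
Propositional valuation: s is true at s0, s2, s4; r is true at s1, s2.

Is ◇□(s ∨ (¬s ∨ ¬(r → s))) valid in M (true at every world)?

Recall that □ψ holds at a world iff ψ holds at every accessible world, and ◇ψ holds iff ψ holds at some accessible world.
Let φ = ◇□(s ∨ (¬s ∨ ¬(r → s))). Evaluate φ at each world:
  s0 (successors {s4}): φ is true.
  s1 (successors {s0, s3}): φ is true.
  s2 (successors {s2, s3, s4}): φ is true.
  s3 (successors {s0, s2, s3}): φ is true.
  s4 (successors {s2, s3}): φ is true.
For instance, at s1:
  At s1: ◇□(s ∨ (¬s ∨ ¬(r → s))) requires □(s ∨ (¬s ∨ ¬(r → s))) at some successor in {s0, s3}.
    □(s ∨ (¬s ∨ ¬(r → s))) holds at s0, so ◇□(s ∨ (¬s ∨ ¬(r → s))) is true at s1.
      At s0: □(s ∨ (¬s ∨ ¬(r → s))) requires s ∨ (¬s ∨ ¬(r → s)) at every successor {s4}.
        At s4: s ∨ (¬s ∨ ¬(r → s)) is true.
      So □(s ∨ (¬s ∨ ¬(r → s))) is true at s0.

Yes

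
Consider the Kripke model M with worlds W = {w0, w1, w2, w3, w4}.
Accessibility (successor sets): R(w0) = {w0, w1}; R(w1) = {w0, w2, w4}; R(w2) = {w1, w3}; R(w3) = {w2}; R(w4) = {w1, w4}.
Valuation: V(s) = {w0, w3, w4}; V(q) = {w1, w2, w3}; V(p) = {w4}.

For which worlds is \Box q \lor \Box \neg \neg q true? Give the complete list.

Let φ = \Box q \lor \Box \neg \neg q. Evaluate φ at each world:
  w0 (successors {w0, w1}): φ is false.
  w1 (successors {w0, w2, w4}): φ is false.
  w2 (successors {w1, w3}): φ is true.
  w3 (successors {w2}): φ is true.
  w4 (successors {w1, w4}): φ is false.
For instance, at w1:
  At w1: \Box q is false, \Box \neg \neg q is false, so \Box q \lor \Box \neg \neg q is false.
    At w1: \Box q requires q at every successor {w0, w2, w4}.
      q fails at w0, so \Box q is false at w1.
    At w1: \Box \neg \neg q requires \neg \neg q at every successor {w0, w2, w4}.
      \neg \neg q fails at w0, so \Box \neg \neg q is false at w1.
Satisfying worlds: {w2, w3}

w2, w3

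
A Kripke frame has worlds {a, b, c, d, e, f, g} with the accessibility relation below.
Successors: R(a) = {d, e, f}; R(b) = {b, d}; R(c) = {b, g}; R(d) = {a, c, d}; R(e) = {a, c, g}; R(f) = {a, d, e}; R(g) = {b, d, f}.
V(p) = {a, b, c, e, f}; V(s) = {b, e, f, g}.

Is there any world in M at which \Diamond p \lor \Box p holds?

Let φ = \Diamond p \lor \Box p. Evaluate φ at each world:
  a (successors {d, e, f}): φ is true.
  b (successors {b, d}): φ is true.
  c (successors {b, g}): φ is true.
  d (successors {a, c, d}): φ is true.
  e (successors {a, c, g}): φ is true.
  f (successors {a, d, e}): φ is true.
  g (successors {b, d, f}): φ is true.
Detail at a (witness):
  At a: \Diamond p is true, \Box p is false, so \Diamond p \lor \Box p is true.
    At a: \Diamond p requires p at some successor in {d, e, f}.
      p holds at e, so \Diamond p is true at a.
    At a: \Box p requires p at every successor {d, e, f}.
      p fails at d, so \Box p is false at a.

Yes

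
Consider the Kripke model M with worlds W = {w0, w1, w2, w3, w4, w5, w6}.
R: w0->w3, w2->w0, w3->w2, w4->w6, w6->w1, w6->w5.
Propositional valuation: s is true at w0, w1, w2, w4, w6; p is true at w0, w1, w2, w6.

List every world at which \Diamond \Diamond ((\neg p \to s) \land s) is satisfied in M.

Let φ = \Diamond \Diamond ((\neg p \to s) \land s). Evaluate φ at each world:
  w0 (successors {w3}): φ is true.
  w1 (successors ∅): φ is false.
  w2 (successors {w0}): φ is false.
  w3 (successors {w2}): φ is true.
  w4 (successors {w6}): φ is true.
  w5 (successors ∅): φ is false.
  w6 (successors {w1, w5}): φ is false.
For instance, at w2:
  At w2: \Diamond \Diamond ((\neg p \to s) \land s) requires \Diamond ((\neg p \to s) \land s) at some successor in {w0}.
    At w0: \Diamond ((\neg p \to s) \land s) is false.
  So \Diamond \Diamond ((\neg p \to s) \land s) is false at w2.
Satisfying worlds: {w0, w3, w4}

w0, w3, w4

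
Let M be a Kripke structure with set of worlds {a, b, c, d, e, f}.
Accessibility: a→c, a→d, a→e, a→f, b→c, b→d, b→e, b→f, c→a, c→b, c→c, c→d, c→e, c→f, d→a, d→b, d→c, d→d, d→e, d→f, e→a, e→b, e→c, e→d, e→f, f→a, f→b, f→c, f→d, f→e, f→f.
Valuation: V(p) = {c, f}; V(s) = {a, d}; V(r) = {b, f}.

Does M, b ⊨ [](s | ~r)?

At b: [](s | ~r) requires s | ~r at every successor {c, d, e, f}.
  s | ~r fails at f, so [](s | ~r) is false at b.

No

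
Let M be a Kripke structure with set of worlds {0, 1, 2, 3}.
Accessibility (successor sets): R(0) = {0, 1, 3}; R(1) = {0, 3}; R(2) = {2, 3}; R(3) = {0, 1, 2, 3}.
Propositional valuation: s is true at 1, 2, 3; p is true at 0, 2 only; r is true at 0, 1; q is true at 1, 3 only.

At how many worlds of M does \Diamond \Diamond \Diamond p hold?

4

Let φ = \Diamond \Diamond \Diamond p. Evaluate φ at each world:
  0 (successors {0, 1, 3}): φ is true.
  1 (successors {0, 3}): φ is true.
  2 (successors {2, 3}): φ is true.
  3 (successors {0, 1, 2, 3}): φ is true.
For instance, at 1:
  At 1: \Diamond \Diamond \Diamond p requires \Diamond \Diamond p at some successor in {0, 3}.
    \Diamond \Diamond p holds at 0, so \Diamond \Diamond \Diamond p is true at 1.
      At 0: \Diamond \Diamond p requires \Diamond p at some successor in {0, 1, 3}.
        \Diamond p holds at 0, so \Diamond \Diamond p is true at 0.
Satisfying worlds: {0, 1, 2, 3}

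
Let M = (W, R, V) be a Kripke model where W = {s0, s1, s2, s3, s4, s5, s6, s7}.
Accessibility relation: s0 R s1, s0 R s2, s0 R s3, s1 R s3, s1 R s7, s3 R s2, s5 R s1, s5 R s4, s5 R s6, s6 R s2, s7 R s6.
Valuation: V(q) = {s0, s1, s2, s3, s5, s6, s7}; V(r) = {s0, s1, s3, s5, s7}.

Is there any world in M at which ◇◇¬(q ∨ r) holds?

Let φ = ◇◇¬(q ∨ r). Evaluate φ at each world:
  s0 (successors {s1, s2, s3}): φ is false.
  s1 (successors {s3, s7}): φ is false.
  s2 (successors ∅): φ is false.
  s3 (successors {s2}): φ is false.
  s4 (successors ∅): φ is false.
  s5 (successors {s1, s4, s6}): φ is false.
  s6 (successors {s2}): φ is false.
  s7 (successors {s6}): φ is false.
For instance, at s6:
  At s6: ◇◇¬(q ∨ r) requires ◇¬(q ∨ r) at some successor in {s2}.
    At s2: ◇¬(q ∨ r) is false.
  So ◇◇¬(q ∨ r) is false at s6.

No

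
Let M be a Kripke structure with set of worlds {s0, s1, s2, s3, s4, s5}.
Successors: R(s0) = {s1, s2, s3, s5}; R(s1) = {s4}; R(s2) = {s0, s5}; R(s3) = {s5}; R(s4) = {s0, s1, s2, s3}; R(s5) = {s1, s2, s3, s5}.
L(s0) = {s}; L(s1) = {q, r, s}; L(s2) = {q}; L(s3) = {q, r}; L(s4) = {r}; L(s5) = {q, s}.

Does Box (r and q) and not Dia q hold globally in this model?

Let φ = Box (r and q) and not Dia q. Evaluate φ at each world:
  s0 (successors {s1, s2, s3, s5}): φ is false.
  s1 (successors {s4}): φ is false.
  s2 (successors {s0, s5}): φ is false.
  s3 (successors {s5}): φ is false.
  s4 (successors {s0, s1, s2, s3}): φ is false.
  s5 (successors {s1, s2, s3, s5}): φ is false.
Detail at s0 (counterexample):
  At s0: Box (r and q) is false, not Dia q is false, so Box (r and q) and not Dia q is false.
    At s0: Box (r and q) requires r and q at every successor {s1, s2, s3, s5}.
      r and q fails at s2, so Box (r and q) is false at s0.
    At s0: Dia q is true, so not Dia q is false.
      At s0: Dia q requires q at some successor in {s1, s2, s3, s5}.
        q holds at s1, so Dia q is true at s0.

No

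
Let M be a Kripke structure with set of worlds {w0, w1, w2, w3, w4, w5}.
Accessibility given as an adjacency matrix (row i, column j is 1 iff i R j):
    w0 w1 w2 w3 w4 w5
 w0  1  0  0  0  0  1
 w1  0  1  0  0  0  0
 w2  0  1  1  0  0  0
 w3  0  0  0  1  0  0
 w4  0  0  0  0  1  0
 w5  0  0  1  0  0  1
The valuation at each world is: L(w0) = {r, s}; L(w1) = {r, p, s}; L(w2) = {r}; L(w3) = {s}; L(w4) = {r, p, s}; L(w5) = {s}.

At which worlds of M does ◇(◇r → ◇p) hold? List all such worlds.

w1, w2, w3, w4, w5

Let φ = ◇(◇r → ◇p). Evaluate φ at each world:
  w0 (successors {w0, w5}): φ is false.
  w1 (successors {w1}): φ is true.
  w2 (successors {w1, w2}): φ is true.
  w3 (successors {w3}): φ is true.
  w4 (successors {w4}): φ is true.
  w5 (successors {w2, w5}): φ is true.
For instance, at w1:
  At w1: ◇(◇r → ◇p) requires ◇r → ◇p at some successor in {w1}.
    ◇r → ◇p holds at w1, so ◇(◇r → ◇p) is true at w1.
      At w1: ◇r is true, ◇p is true, so ◇r → ◇p is true.
Satisfying worlds: {w1, w2, w3, w4, w5}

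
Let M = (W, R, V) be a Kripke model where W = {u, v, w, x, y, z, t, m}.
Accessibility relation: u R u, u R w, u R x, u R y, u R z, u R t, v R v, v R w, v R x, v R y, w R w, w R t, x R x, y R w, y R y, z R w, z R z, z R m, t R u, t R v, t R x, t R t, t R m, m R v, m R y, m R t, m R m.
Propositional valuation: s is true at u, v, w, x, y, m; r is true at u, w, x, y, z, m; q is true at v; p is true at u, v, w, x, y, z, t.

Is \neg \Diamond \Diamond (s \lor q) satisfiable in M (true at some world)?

Let φ = \neg \Diamond \Diamond (s \lor q). Evaluate φ at each world:
  u (successors {u, w, x, y, z, t}): φ is false.
  v (successors {v, w, x, y}): φ is false.
  w (successors {w, t}): φ is false.
  x (successors {x}): φ is false.
  y (successors {w, y}): φ is false.
  z (successors {w, z, m}): φ is false.
  t (successors {u, v, x, t, m}): φ is false.
  m (successors {v, y, t, m}): φ is false.
For instance, at x:
  At x: \Diamond \Diamond (s \lor q) is true, so \neg \Diamond \Diamond (s \lor q) is false.
    At x: \Diamond \Diamond (s \lor q) requires \Diamond (s \lor q) at some successor in {x}.
      \Diamond (s \lor q) holds at x, so \Diamond \Diamond (s \lor q) is true at x.

No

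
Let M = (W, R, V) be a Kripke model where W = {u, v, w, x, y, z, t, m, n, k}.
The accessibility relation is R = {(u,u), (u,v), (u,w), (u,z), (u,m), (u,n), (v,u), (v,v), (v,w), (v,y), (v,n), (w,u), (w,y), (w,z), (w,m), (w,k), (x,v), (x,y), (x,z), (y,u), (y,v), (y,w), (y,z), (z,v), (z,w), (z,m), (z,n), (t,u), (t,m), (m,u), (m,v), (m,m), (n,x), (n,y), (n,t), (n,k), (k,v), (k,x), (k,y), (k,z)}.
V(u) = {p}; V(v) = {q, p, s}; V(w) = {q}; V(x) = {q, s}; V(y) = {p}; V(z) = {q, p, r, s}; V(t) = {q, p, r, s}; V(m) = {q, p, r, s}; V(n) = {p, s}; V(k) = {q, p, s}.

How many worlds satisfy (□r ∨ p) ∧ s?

6

Recall that □ψ holds at a world iff ψ holds at every accessible world, and ◇ψ holds iff ψ holds at some accessible world.
Let φ = (□r ∨ p) ∧ s. Evaluate φ at each world:
  u (successors {u, v, w, z, m, n}): φ is false.
  v (successors {u, v, w, y, n}): φ is true.
  w (successors {u, y, z, m, k}): φ is false.
  x (successors {v, y, z}): φ is false.
  y (successors {u, v, w, z}): φ is false.
  z (successors {v, w, m, n}): φ is true.
  t (successors {u, m}): φ is true.
  m (successors {u, v, m}): φ is true.
  n (successors {x, y, t, k}): φ is true.
  k (successors {v, x, y, z}): φ is true.
For instance, at u:
  At u: □r ∨ p is true, s is false, so (□r ∨ p) ∧ s is false.
    At u: □r is false, p is true, so □r ∨ p is true.
      At u: □r requires r at every successor {u, v, w, z, m, n}.
        r fails at u, so □r is false at u.
Satisfying worlds: {v, z, t, m, n, k}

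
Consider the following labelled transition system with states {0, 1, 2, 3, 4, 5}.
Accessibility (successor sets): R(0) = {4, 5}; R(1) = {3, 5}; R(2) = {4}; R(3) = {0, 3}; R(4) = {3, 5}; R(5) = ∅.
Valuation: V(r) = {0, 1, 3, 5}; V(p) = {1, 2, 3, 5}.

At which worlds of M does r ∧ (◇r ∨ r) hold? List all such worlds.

Recall that ◇ψ holds at a world iff ψ holds at some accessible world.
Let φ = r ∧ (◇r ∨ r). Evaluate φ at each world:
  0 (successors {4, 5}): φ is true.
  1 (successors {3, 5}): φ is true.
  2 (successors {4}): φ is false.
  3 (successors {0, 3}): φ is true.
  4 (successors {3, 5}): φ is false.
  5 (successors ∅): φ is true.
For instance, at 2:
  At 2: r is false, ◇r ∨ r is false, so r ∧ (◇r ∨ r) is false.
    At 2: ◇r is false, r is false, so ◇r ∨ r is false.
      At 2: ◇r requires r at some successor in {4}.
        At 4: r is false.
      So ◇r is false at 2.
Satisfying worlds: {0, 1, 3, 5}

0, 1, 3, 5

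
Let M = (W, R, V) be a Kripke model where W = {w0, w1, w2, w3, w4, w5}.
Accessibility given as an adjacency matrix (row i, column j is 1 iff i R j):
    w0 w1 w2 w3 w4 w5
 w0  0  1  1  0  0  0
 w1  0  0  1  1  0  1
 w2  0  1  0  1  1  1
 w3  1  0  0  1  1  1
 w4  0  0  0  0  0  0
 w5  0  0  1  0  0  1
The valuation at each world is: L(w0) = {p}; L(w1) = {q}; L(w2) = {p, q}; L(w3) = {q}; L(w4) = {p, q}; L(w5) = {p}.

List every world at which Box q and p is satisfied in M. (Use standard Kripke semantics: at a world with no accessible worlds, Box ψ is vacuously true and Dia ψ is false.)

Let φ = Box q and p. Evaluate φ at each world:
  w0 (successors {w1, w2}): φ is true.
  w1 (successors {w2, w3, w5}): φ is false.
  w2 (successors {w1, w3, w4, w5}): φ is false.
  w3 (successors {w0, w3, w4, w5}): φ is false.
  w4 (successors ∅): φ is true.
  w5 (successors {w2, w5}): φ is false.
For instance, at w5:
  At w5: Box q is false, p is true, so Box q and p is false.
    At w5: Box q requires q at every successor {w2, w5}.
      q fails at w5, so Box q is false at w5.
Satisfying worlds: {w0, w4}

w0, w4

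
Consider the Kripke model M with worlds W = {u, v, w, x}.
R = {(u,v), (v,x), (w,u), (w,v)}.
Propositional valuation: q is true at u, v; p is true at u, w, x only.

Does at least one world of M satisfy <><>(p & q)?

Let φ = <><>(p & q). Evaluate φ at each world:
  u (successors {v}): φ is false.
  v (successors {x}): φ is false.
  w (successors {u, v}): φ is false.
  x (successors ∅): φ is false.
For instance, at w:
  At w: <><>(p & q) requires <>(p & q) at some successor in {u, v}.
    At u: <>(p & q) is false.
    At v: <>(p & q) is false.
  So <><>(p & q) is false at w.

No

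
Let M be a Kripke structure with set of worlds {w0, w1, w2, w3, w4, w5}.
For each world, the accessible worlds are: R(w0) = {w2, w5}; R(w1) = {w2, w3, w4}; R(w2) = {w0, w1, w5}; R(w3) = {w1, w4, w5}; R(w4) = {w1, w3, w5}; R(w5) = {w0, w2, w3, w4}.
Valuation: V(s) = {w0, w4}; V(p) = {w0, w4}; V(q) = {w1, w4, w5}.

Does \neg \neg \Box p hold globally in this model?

No

Let φ = \neg \neg \Box p. Evaluate φ at each world:
  w0 (successors {w2, w5}): φ is false.
  w1 (successors {w2, w3, w4}): φ is false.
  w2 (successors {w0, w1, w5}): φ is false.
  w3 (successors {w1, w4, w5}): φ is false.
  w4 (successors {w1, w3, w5}): φ is false.
  w5 (successors {w0, w2, w3, w4}): φ is false.
Detail at w0 (counterexample):
  At w0: \neg \Box p is true, so \neg \neg \Box p is false.
    At w0: \Box p is false, so \neg \Box p is true.
      At w0: \Box p requires p at every successor {w2, w5}.
        p fails at w2, so \Box p is false at w0.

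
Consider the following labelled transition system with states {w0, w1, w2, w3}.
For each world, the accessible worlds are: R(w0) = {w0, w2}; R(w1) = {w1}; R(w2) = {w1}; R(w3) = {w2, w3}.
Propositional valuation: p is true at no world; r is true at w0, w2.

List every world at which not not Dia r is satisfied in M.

Let φ = not not Dia r. Evaluate φ at each world:
  w0 (successors {w0, w2}): φ is true.
  w1 (successors {w1}): φ is false.
  w2 (successors {w1}): φ is false.
  w3 (successors {w2, w3}): φ is true.
For instance, at w3:
  At w3: not Dia r is false, so not not Dia r is true.
    At w3: Dia r is true, so not Dia r is false.
      At w3: Dia r requires r at some successor in {w2, w3}.
        r holds at w2, so Dia r is true at w3.
Satisfying worlds: {w0, w3}

w0, w3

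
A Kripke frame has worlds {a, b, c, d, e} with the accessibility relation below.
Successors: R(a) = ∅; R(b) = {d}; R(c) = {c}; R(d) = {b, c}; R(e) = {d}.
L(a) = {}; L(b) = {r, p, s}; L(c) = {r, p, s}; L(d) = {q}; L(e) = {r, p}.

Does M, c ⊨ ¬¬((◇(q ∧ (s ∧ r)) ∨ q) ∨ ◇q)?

At c: ¬((◇(q ∧ (s ∧ r)) ∨ q) ∨ ◇q) is true, so ¬¬((◇(q ∧ (s ∧ r)) ∨ q) ∨ ◇q) is false.
  At c: (◇(q ∧ (s ∧ r)) ∨ q) ∨ ◇q is false, so ¬((◇(q ∧ (s ∧ r)) ∨ q) ∨ ◇q) is true.
    At c: ◇(q ∧ (s ∧ r)) ∨ q is false, ◇q is false, so (◇(q ∧ (s ∧ r)) ∨ q) ∨ ◇q is false.
      At c: ◇(q ∧ (s ∧ r)) is false, q is false, so ◇(q ∧ (s ∧ r)) ∨ q is false.
      At c: ◇q requires q at some successor in {c}.
        At c: q is false.
      So ◇q is false at c.

No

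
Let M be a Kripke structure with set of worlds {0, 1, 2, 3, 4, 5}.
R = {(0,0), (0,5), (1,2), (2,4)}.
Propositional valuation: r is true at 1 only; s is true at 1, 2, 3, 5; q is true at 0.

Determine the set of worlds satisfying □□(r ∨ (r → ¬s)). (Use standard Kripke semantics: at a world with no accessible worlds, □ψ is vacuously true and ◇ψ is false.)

0, 1, 2, 3, 4, 5

Recall that □ψ holds at a world iff ψ holds at every accessible world, and ◇ψ holds iff ψ holds at some accessible world.
Let φ = □□(r ∨ (r → ¬s)). Evaluate φ at each world:
  0 (successors {0, 5}): φ is true.
  1 (successors {2}): φ is true.
  2 (successors {4}): φ is true.
  3 (successors ∅): φ is true.
  4 (successors ∅): φ is true.
  5 (successors ∅): φ is true.
For instance, at 2:
  At 2: □□(r ∨ (r → ¬s)) requires □(r ∨ (r → ¬s)) at every successor {4}.
      At 4: no accessible worlds, so □(r ∨ (r → ¬s)) holds vacuously.
  So □□(r ∨ (r → ¬s)) is true at 2.
Satisfying worlds: {0, 1, 2, 3, 4, 5}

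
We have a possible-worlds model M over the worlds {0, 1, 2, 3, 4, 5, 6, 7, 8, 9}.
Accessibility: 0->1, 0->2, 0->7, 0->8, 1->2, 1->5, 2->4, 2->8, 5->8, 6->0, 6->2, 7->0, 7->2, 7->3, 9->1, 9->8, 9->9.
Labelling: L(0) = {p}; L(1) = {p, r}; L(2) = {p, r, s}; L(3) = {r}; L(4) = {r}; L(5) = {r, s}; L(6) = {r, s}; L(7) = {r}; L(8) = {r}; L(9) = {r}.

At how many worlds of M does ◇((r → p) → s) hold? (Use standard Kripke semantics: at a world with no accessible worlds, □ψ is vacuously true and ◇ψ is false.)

Recall that ◇ψ holds at a world iff ψ holds at some accessible world.
Let φ = ◇((r → p) → s). Evaluate φ at each world:
  0 (successors {1, 2, 7, 8}): φ is true.
  1 (successors {2, 5}): φ is true.
  2 (successors {4, 8}): φ is true.
  3 (successors ∅): φ is false.
  4 (successors ∅): φ is false.
  5 (successors {8}): φ is true.
  6 (successors {0, 2}): φ is true.
  7 (successors {0, 2, 3}): φ is true.
  8 (successors ∅): φ is false.
  9 (successors {1, 8, 9}): φ is true.
For instance, at 2:
  At 2: ◇((r → p) → s) requires (r → p) → s at some successor in {4, 8}.
    (r → p) → s holds at 4, so ◇((r → p) → s) is true at 2.
Satisfying worlds: {0, 1, 2, 5, 6, 7, 9}

7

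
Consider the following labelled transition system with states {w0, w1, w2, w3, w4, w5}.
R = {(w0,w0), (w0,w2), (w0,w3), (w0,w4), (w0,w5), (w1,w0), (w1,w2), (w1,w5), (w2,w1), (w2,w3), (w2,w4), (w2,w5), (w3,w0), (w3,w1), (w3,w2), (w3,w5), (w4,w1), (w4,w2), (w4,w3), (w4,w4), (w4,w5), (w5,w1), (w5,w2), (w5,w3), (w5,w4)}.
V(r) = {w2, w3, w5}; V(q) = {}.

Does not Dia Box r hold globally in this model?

Recall that Box ψ holds at a world iff ψ holds at every accessible world, and Dia ψ holds iff ψ holds at some accessible world.
Let φ = not Dia Box r. Evaluate φ at each world:
  w0 (successors {w0, w2, w3, w4, w5}): φ is true.
  w1 (successors {w0, w2, w5}): φ is true.
  w2 (successors {w1, w3, w4, w5}): φ is true.
  w3 (successors {w0, w1, w2, w5}): φ is true.
  w4 (successors {w1, w2, w3, w4, w5}): φ is true.
  w5 (successors {w1, w2, w3, w4}): φ is true.
For instance, at w2:
  At w2: Dia Box r is false, so not Dia Box r is true.
    At w2: Dia Box r requires Box r at some successor in {w1, w3, w4, w5}.
      At w1: Box r is false.
      At w3: Box r is false.
      At w4: Box r is false.
      At w5: Box r is false.
    So Dia Box r is false at w2.

Yes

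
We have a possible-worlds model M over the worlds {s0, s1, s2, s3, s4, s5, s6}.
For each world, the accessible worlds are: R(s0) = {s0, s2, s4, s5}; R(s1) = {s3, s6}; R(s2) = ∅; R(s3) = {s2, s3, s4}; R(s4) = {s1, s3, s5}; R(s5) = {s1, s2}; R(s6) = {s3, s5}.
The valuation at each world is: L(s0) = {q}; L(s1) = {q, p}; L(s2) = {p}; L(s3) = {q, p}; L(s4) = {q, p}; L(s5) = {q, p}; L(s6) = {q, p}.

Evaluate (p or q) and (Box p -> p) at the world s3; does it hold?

At s3: p or q is true, Box p -> p is true, so (p or q) and (Box p -> p) is true.
  At s3: Box p is true, p is true, so Box p -> p is true.
    At s3: Box p requires p at every successor {s2, s3, s4}.
      At s2: p is true.
      At s3: p is true.
      At s4: p is true.
    So Box p is true at s3.

Yes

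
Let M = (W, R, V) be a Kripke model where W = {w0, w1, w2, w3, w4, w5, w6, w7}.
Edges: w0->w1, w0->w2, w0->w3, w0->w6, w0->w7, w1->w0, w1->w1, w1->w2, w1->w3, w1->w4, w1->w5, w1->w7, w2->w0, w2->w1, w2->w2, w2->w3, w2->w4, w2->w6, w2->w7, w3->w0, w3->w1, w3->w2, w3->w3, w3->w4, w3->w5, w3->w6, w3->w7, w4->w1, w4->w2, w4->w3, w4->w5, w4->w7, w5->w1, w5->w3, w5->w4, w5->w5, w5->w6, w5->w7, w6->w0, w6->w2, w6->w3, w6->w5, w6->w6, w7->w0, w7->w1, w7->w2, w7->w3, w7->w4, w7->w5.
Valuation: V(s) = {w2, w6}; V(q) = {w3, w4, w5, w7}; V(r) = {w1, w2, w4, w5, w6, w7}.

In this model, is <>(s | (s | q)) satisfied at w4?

At w4: <>(s | (s | q)) requires s | (s | q) at some successor in {w1, w2, w3, w5, w7}.
  s | (s | q) holds at w2, so <>(s | (s | q)) is true at w4.

Yes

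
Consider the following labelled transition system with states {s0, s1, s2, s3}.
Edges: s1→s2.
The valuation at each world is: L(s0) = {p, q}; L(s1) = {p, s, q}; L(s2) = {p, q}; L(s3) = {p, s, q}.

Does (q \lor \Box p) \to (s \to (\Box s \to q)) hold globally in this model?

Yes

Let φ = (q \lor \Box p) \to (s \to (\Box s \to q)). Evaluate φ at each world:
  s0 (successors ∅): φ is true.
  s1 (successors {s2}): φ is true.
  s2 (successors ∅): φ is true.
  s3 (successors ∅): φ is true.
For instance, at s1:
  At s1: q \lor \Box p is true, s \to (\Box s \to q) is true, so (q \lor \Box p) \to (s \to (\Box s \to q)) is true.
    At s1: q is true, \Box p is true, so q \lor \Box p is true.
      At s1: \Box p requires p at every successor {s2}.
        At s2: p is true.
      So \Box p is true at s1.
    At s1: s is true, \Box s \to q is true, so s \to (\Box s \to q) is true.
      At s1: \Box s is false, q is true, so \Box s \to q is true.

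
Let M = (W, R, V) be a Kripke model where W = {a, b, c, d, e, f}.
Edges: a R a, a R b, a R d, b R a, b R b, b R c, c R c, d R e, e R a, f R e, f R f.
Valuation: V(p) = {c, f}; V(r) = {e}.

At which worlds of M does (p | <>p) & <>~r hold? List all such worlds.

b, c, f

Let φ = (p | <>p) & <>~r. Evaluate φ at each world:
  a (successors {a, b, d}): φ is false.
  b (successors {a, b, c}): φ is true.
  c (successors {c}): φ is true.
  d (successors {e}): φ is false.
  e (successors {a}): φ is false.
  f (successors {e, f}): φ is true.
For instance, at a:
  At a: p | <>p is false, <>~r is true, so (p | <>p) & <>~r is false.
    At a: p is false, <>p is false, so p | <>p is false.
      At a: <>p requires p at some successor in {a, b, d}.
        At a: p is false.
        At b: p is false.
        At d: p is false.
      So <>p is false at a.
    At a: <>~r requires ~r at some successor in {a, b, d}.
      ~r holds at a, so <>~r is true at a.
Satisfying worlds: {b, c, f}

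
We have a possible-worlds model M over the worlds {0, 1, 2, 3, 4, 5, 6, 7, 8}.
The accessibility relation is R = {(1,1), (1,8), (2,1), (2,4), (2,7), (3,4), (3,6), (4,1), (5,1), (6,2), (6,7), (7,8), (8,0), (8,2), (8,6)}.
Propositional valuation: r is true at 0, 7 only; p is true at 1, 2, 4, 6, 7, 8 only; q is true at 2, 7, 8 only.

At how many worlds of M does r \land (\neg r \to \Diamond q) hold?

Recall that \Diamond ψ holds at a world iff ψ holds at some accessible world.
Let φ = r \land (\neg r \to \Diamond q). Evaluate φ at each world:
  0 (successors ∅): φ is true.
  1 (successors {1, 8}): φ is false.
  2 (successors {1, 4, 7}): φ is false.
  3 (successors {4, 6}): φ is false.
  4 (successors {1}): φ is false.
  5 (successors {1}): φ is false.
  6 (successors {2, 7}): φ is false.
  7 (successors {8}): φ is true.
  8 (successors {0, 2, 6}): φ is false.
For instance, at 5:
  At 5: r is false, \neg r \to \Diamond q is false, so r \land (\neg r \to \Diamond q) is false.
    At 5: \neg r is true, \Diamond q is false, so \neg r \to \Diamond q is false.
      At 5: \Diamond q requires q at some successor in {1}.
        At 1: q is false.
      So \Diamond q is false at 5.
Satisfying worlds: {0, 7}

2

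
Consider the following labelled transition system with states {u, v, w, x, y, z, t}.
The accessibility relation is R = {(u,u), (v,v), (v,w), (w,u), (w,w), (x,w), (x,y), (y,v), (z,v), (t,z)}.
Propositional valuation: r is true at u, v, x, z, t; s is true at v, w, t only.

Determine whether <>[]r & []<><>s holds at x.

At x: <>[]r is true, []<><>s is true, so <>[]r & []<><>s is true.
  At x: <>[]r requires []r at some successor in {w, y}.
    []r holds at y, so <>[]r is true at x.
      At y: []r requires r at every successor {v}.
        At v: r is true.
      So []r is true at y.
  At x: []<><>s requires <><>s at every successor {w, y}.
      At w: <><>s requires <>s at some successor in {u, w}.
        <>s holds at w, so <><>s is true at w.
      At y: <><>s requires <>s at some successor in {v}.
        <>s holds at v, so <><>s is true at y.
  So []<><>s is true at x.

Yes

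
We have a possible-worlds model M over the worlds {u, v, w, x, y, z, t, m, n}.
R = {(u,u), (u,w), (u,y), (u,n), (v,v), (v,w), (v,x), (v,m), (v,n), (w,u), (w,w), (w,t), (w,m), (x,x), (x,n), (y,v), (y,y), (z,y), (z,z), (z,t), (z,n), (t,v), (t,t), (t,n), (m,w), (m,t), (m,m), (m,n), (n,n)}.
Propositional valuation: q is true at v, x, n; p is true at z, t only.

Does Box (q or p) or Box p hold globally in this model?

No

Recall that Box ψ holds at a world iff ψ holds at every accessible world, and Dia ψ holds iff ψ holds at some accessible world.
Let φ = Box (q or p) or Box p. Evaluate φ at each world:
  u (successors {u, w, y, n}): φ is false.
  v (successors {v, w, x, m, n}): φ is false.
  w (successors {u, w, t, m}): φ is false.
  x (successors {x, n}): φ is true.
  y (successors {v, y}): φ is false.
  z (successors {y, z, t, n}): φ is false.
  t (successors {v, t, n}): φ is true.
  m (successors {w, t, m, n}): φ is false.
  n (successors {n}): φ is true.
Detail at u (counterexample):
  At u: Box (q or p) is false, Box p is false, so Box (q or p) or Box p is false.
    At u: Box (q or p) requires q or p at every successor {u, w, y, n}.
      q or p fails at u, so Box (q or p) is false at u.
    At u: Box p requires p at every successor {u, w, y, n}.
      p fails at u, so Box p is false at u.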